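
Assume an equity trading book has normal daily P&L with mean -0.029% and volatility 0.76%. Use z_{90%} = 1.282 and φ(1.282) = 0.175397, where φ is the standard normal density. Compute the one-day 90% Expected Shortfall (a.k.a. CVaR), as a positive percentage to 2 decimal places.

Tail multiplier: φ(z)/(1−α) = 0.175397 / 0.1 = 1.754.
ES = −(-0.029%) + 0.76% × 1.754 = 1.362%.

1.36%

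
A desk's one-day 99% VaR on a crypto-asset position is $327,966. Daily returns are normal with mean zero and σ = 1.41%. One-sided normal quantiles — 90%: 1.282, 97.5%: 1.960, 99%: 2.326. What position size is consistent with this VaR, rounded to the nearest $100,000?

VaR as a fraction of value: z·σ = 2.326 × 1.41% = 3.27966%.
Position = $327,966 / 0.0327966 = $10,000,000.

$10,000,000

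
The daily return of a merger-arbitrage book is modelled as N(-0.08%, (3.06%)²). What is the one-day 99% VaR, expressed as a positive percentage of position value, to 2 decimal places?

At 99% one-sided, z = 2.326.
VaR = −μ + z·σ = −(-0.08%) + 2.326 × 3.06% = 7.198%.

7.20%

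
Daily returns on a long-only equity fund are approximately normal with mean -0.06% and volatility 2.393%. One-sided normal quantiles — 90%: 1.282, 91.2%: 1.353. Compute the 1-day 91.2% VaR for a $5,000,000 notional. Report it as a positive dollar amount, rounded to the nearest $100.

$164,900

VaR = −μ + z·σ = −(-0.06%) + 1.353 × 2.393% = 3.298%.
On $5,000,000: 0.03298 × $5,000,000 = $164,900.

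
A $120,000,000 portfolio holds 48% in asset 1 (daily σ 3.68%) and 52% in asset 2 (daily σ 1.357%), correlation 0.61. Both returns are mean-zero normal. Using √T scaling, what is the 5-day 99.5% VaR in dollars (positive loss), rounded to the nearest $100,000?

σ_p = √(0.48²·3.68² + 0.52²·1.357² + 2·0.61·0.48·0.52·3.68·1.357) = 2.267%.
σ_{5d} = 2.267% × √5 = 5.069%.
z(99.5%) = 2.576.
VaR = 2.576 × 5.069% = 13.058%; on $120,000,000 that is $15,669,600.

$15,700,000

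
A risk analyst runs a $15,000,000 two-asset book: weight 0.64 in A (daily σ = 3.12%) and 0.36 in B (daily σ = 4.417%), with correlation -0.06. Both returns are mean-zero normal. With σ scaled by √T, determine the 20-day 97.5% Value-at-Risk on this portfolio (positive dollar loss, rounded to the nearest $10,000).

σ_p = √(0.64²·3.12² + 0.36²·4.417² + 2·-0.06·0.64·0.36·3.12·4.417) = 2.477%.
σ_{20d} = 2.477% × √20 = 11.077%.
z(97.5%) = 1.960.
VaR = 1.960 × 11.077% = 21.711%; on $15,000,000 that is $3,256,650.

$3,260,000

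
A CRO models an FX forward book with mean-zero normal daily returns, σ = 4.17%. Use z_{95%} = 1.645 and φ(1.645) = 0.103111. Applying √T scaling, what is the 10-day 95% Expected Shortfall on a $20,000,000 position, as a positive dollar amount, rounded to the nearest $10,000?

σ_{10d} = 4.17% × √10 = 13.187%.
ES multiplier = φ(z)/(1−α) = 0.103111/0.05 = 2.062.
ES = 13.187% × 2.062 = 27.192%; on $20,000,000: $5,438,400.

$5,440,000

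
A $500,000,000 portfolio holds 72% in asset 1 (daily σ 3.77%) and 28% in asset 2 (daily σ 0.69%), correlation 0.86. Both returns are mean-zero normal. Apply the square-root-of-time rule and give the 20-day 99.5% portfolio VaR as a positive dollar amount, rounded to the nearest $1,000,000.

$166,000,000

σ_p = √(0.72²·3.77² + 0.28²·0.69² + 2·0.86·0.72·0.28·3.77·0.69) = 2.882%.
σ_{20d} = 2.882% × √20 = 12.889%.
z(99.5%) = 2.576.
VaR = 2.576 × 12.889% = 33.202%; on $500,000,000 that is $166,010,000.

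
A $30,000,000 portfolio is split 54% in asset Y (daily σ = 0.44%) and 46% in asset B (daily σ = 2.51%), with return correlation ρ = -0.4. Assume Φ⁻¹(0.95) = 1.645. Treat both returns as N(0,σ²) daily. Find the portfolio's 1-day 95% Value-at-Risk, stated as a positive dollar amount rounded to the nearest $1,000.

$534,000

σ_p² = 0.54²·0.44² + 0.46²·2.51² + 2·-0.4·0.54·0.46·0.44·2.51 = 1.1701 (%²).
σ_p = √1.1701 = 1.082%.
VaR = 1.645 × 1.082% = 1.780%; on $30,000,000 that is $534,000.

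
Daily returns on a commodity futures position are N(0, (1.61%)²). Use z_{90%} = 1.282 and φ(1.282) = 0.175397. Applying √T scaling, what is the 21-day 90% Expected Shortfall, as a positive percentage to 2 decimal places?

12.94%

σ_{21d} = 1.61% × √21 = 7.378%.
ES multiplier = φ(z)/(1−α) = 0.175397/0.1 = 1.754.
ES = 7.378% × 1.754 = 12.941%.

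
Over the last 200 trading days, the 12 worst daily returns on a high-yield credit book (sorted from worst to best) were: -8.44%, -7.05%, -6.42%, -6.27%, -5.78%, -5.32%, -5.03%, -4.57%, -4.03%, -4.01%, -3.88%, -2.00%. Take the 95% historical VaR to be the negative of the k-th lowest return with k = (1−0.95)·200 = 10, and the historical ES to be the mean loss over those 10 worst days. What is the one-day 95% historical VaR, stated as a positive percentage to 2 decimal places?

4.01%

k = 10; the 10th lowest return is -4.01%, so VaR = 4.01%.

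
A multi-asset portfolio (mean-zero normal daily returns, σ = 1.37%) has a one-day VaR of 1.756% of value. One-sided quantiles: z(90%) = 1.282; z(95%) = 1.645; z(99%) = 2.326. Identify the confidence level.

Implied z = VaR/σ = 1.756 / 1.37 = 1.282.
This matches z(90%) = 1.282.

90%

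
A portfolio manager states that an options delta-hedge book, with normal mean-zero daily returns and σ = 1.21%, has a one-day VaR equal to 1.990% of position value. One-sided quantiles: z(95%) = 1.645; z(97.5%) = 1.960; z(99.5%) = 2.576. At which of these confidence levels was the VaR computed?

95%

Implied z = VaR/σ = 1.990 / 1.21 = 1.645.
This matches z(95%) = 1.645.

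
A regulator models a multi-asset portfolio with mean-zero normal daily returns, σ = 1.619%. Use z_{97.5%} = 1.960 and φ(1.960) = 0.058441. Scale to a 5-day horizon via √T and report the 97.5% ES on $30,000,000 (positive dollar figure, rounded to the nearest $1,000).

σ_{5d} = 1.619% × √5 = 3.620%.
ES multiplier = φ(z)/(1−α) = 0.058441/0.025 = 2.338.
ES = 3.620% × 2.338 = 8.464%; on $30,000,000: $2,539,200.

$2,539,000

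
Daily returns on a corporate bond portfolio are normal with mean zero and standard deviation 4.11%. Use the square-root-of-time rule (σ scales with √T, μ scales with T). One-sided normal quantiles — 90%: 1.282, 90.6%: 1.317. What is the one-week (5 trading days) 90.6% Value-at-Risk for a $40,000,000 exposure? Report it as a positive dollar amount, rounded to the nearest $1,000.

σ_{5d} = 4.11% × √5 = 9.190%.
VaR = 1.317 × 9.190% = 12.103%.
On $40,000,000: 0.12103 × $40,000,000 = $4,841,200.

$4,841,000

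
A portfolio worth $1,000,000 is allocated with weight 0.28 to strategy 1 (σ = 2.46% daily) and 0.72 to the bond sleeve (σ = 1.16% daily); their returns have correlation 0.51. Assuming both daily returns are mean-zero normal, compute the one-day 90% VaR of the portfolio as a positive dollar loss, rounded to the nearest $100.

σ_p² = 0.28²·2.46² + 0.72²·1.16² + 2·0.51·0.28·0.72·2.46·1.16 = 1.7588 (%²).
σ_p = √1.7588 = 1.326%.
At 90%, z = 1.282.
VaR = 1.282 × 1.326% = 1.700%; on $1,000,000 that is $17,000.

$17,000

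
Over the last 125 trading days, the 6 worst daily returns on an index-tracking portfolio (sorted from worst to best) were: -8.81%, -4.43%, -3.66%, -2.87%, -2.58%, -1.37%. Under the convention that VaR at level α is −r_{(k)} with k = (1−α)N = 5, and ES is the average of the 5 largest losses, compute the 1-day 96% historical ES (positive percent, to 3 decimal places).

The 5 worst returns sum to -22.35%.
ES = −(-22.35%) / 5 = 4.47% ≈ 4.470%.

4.470%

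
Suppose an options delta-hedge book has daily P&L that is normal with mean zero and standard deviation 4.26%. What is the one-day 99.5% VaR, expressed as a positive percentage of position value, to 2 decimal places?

10.97%

At 99.5% one-sided, z = 2.576.
VaR = z·σ = 2.576 × 4.26% = 10.974%.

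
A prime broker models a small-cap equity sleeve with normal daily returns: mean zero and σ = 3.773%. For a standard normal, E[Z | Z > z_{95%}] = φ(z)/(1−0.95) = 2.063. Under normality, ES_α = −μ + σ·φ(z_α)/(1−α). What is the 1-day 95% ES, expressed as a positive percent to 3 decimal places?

ES = 3.773% × 2.063 = 7.784%.

7.784%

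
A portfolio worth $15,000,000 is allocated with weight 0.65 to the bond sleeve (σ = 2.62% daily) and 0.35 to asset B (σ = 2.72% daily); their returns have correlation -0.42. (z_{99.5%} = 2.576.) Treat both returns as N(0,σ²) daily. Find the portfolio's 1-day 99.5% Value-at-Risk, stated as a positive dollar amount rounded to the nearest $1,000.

$604,000

σ_p² = 0.65²·2.62² + 0.35²·2.72² + 2·-0.42·0.65·0.35·2.62·2.72 = 2.4447 (%²).
σ_p = √2.4447 = 1.564%.
VaR = 2.576 × 1.564% = 4.029%; on $15,000,000 that is $604,350.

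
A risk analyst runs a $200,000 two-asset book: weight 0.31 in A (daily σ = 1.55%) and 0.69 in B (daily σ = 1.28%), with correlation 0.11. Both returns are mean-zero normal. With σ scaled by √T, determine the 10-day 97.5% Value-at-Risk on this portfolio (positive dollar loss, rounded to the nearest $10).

σ_p = √(0.31²·1.55² + 0.69²·1.28² + 2·0.11·0.31·0.69·1.55·1.28) = 1.051%.
σ_{10d} = 1.051% × √10 = 3.324%.
z(97.5%) = 1.960.
VaR = 1.960 × 3.324% = 6.515%; on $200,000 that is $13,030.

$13,030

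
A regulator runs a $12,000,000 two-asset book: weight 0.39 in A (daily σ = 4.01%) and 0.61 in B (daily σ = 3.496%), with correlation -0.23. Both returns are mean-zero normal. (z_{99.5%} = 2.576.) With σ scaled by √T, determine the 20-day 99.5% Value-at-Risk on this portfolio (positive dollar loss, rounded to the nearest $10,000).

$3,230,000

σ_p = √(0.39²·4.01² + 0.61²·3.496² + 2·-0.23·0.39·0.61·4.01·3.496) = 2.337%.
σ_{20d} = 2.337% × √20 = 10.451%.
VaR = 2.576 × 10.451% = 26.922%; on $12,000,000 that is $3,230,640.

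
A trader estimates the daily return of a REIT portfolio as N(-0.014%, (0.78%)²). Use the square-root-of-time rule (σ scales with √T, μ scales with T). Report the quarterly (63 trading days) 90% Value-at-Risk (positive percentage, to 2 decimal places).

8.82%

At 90%, z = 1.282.
σ_{63d} = 0.78% × √63 = 6.191%; μ_{63d} = 63 × -0.014% = -0.882%.
VaR = −(-0.882%) + 1.282 × 6.191% = 8.819%.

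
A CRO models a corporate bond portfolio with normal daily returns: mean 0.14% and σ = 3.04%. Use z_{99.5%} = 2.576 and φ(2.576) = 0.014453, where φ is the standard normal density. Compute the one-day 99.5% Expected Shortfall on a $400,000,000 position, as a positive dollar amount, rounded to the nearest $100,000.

Tail multiplier: φ(z)/(1−α) = 0.014453 / 0.005 = 2.891.
ES = −(0.14%) + 3.04% × 2.891 = 8.649%.
On $400,000,000: 0.08649 × $400,000,000 = $34,596,000.

$34,600,000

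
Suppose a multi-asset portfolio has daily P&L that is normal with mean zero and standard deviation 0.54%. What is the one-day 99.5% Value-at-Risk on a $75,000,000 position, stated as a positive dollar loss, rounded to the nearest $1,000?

$1,043,000

At 99.5% one-sided, z = 2.576.
VaR = z·σ = 2.576 × 0.54% = 1.391%.
On $75,000,000: 0.01391 × $75,000,000 = $1,043,250.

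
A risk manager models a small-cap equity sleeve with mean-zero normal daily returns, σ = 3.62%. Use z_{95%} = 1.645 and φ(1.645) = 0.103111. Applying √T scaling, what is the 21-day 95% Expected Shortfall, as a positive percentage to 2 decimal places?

34.21%

σ_{21d} = 3.62% × √21 = 16.589%.
ES multiplier = φ(z)/(1−α) = 0.103111/0.05 = 2.062.
ES = 16.589% × 2.062 = 34.207%.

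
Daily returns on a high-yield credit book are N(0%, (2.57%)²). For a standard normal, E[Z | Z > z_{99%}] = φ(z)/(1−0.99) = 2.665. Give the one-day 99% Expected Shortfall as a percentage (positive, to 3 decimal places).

6.849%

ES = 2.57% × 2.665 = 6.849%.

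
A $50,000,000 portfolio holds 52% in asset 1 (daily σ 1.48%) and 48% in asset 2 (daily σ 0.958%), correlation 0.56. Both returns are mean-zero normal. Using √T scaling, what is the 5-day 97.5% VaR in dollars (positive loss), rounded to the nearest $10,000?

σ_p = √(0.52²·1.48² + 0.48²·0.958² + 2·0.56·0.52·0.48·1.48·0.958) = 1.095%.
σ_{5d} = 1.095% × √5 = 2.448%.
z(97.5%) = 1.960.
VaR = 1.960 × 2.448% = 4.798%; on $50,000,000 that is $2,399,000.

$2,400,000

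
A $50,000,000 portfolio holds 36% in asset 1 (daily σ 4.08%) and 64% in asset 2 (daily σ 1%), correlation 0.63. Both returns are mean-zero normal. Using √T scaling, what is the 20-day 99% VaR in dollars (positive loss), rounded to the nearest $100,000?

$10,100,000

σ_p = √(0.36²·4.08² + 0.64²·1² + 2·0.63·0.36·0.64·4.08·1) = 1.937%.
σ_{20d} = 1.937% × √20 = 8.663%.
z(99%) = 2.326.
VaR = 2.326 × 8.663% = 20.150%; on $50,000,000 that is $10,075,000.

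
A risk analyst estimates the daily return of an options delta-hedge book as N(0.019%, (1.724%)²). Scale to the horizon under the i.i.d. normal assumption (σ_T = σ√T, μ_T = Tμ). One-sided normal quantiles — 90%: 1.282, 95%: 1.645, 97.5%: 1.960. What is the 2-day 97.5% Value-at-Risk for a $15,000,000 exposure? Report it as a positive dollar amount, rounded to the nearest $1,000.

σ_{2d} = 1.724% × √2 = 2.438%; μ_{2d} = 2 × 0.019% = 0.038%.
VaR = −(0.038%) + 1.960 × 2.438% = 4.740%.
On $15,000,000: 0.04740 × $15,000,000 = $711,000.

$711,000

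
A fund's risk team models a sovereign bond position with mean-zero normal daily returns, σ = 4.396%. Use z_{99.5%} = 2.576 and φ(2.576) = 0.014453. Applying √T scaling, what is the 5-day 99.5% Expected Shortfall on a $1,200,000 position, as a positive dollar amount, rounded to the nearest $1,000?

$341,000

σ_{5d} = 4.396% × √5 = 9.830%.
ES multiplier = φ(z)/(1−α) = 0.014453/0.005 = 2.891.
ES = 9.830% × 2.891 = 28.419%; on $1,200,000: $341,028.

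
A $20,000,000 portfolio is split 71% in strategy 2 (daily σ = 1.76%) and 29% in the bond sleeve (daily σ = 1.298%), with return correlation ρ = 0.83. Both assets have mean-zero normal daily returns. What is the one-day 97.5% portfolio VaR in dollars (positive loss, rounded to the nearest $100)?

$617,800

σ_p² = 0.71²·1.76² + 0.29²·1.298² + 2·0.83·0.71·0.29·1.76·1.298 = 2.4840 (%²).
σ_p = √2.4840 = 1.576%.
At 97.5%, z = 1.960.
VaR = 1.960 × 1.576% = 3.089%; on $20,000,000 that is $617,800.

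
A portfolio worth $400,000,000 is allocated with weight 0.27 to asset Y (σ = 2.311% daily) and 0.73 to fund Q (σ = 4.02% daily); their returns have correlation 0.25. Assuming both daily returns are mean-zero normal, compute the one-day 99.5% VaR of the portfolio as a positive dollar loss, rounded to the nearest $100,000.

σ_p² = 0.27²·2.311² + 0.73²·4.02² + 2·0.25·0.27·0.73·2.311·4.02 = 9.9168 (%²).
σ_p = √9.9168 = 3.149%.
At 99.5%, z = 2.576.
VaR = 2.576 × 3.149% = 8.112%; on $400,000,000 that is $32,448,000.

$32,400,000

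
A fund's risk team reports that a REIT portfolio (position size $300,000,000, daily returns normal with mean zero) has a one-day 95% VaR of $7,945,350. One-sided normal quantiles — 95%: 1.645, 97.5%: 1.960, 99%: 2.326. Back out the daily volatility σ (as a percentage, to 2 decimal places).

VaR as a fraction: $7,945,350 / $300,000,000 = 2.648%.
σ = VaR / z = 2.648% / 1.645 = 1.610%.

1.61%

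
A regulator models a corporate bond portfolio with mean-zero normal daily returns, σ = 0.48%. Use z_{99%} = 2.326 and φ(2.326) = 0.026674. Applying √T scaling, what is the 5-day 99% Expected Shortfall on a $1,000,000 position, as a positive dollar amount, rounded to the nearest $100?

$28,600

σ_{5d} = 0.48% × √5 = 1.073%.
ES multiplier = φ(z)/(1−α) = 0.026674/0.01 = 2.667.
ES = 1.073% × 2.667 = 2.862%; on $1,000,000: $28,620.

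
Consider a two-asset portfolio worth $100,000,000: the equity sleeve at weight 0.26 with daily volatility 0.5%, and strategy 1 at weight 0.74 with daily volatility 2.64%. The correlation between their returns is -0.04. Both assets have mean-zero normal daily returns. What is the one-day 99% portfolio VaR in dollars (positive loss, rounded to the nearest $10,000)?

$4,540,000

σ_p² = 0.26²·0.5² + 0.74²·2.64² + 2·-0.04·0.26·0.74·0.5·2.64 = 3.8131 (%²).
σ_p = √3.8131 = 1.953%.
At 99%, z = 2.326.
VaR = 2.326 × 1.953% = 4.543%; on $100,000,000 that is $4,543,000.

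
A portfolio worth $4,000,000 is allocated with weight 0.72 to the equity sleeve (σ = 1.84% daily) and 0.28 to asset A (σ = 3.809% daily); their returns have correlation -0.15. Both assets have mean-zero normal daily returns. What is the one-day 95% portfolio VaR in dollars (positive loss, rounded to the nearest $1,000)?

σ_p² = 0.72²·1.84² + 0.28²·3.809² + 2·-0.15·0.72·0.28·1.84·3.809 = 2.4687 (%²).
σ_p = √2.4687 = 1.571%.
At 95%, z = 1.645.
VaR = 1.645 × 1.571% = 2.584%; on $4,000,000 that is $103,360.

$103,000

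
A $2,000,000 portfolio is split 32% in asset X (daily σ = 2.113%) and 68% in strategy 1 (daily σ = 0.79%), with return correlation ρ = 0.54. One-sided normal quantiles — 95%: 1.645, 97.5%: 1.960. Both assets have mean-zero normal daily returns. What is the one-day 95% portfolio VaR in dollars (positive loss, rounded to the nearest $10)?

σ_p² = 0.32²·2.113² + 0.68²·0.79² + 2·0.54·0.32·0.68·2.113·0.79 = 1.1381 (%²).
σ_p = √1.1381 = 1.067%.
VaR = 1.645 × 1.067% = 1.755%; on $2,000,000 that is $35,100.

$35,100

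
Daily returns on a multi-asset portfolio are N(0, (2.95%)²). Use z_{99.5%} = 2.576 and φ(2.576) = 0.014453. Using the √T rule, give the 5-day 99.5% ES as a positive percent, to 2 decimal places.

σ_{5d} = 2.95% × √5 = 6.596%.
ES multiplier = φ(z)/(1−α) = 0.014453/0.005 = 2.891.
ES = 6.596% × 2.891 = 19.069%.

19.07%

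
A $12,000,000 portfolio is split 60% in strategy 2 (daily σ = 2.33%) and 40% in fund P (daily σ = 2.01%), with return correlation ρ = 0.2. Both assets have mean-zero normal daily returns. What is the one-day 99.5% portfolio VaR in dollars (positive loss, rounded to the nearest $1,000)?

$540,000

σ_p² = 0.6²·2.33² + 0.4²·2.01² + 2·0.2·0.6·0.4·2.33·2.01 = 3.0504 (%²).
σ_p = √3.0504 = 1.747%.
At 99.5%, z = 2.576.
VaR = 2.576 × 1.747% = 4.500%; on $12,000,000 that is $540,000.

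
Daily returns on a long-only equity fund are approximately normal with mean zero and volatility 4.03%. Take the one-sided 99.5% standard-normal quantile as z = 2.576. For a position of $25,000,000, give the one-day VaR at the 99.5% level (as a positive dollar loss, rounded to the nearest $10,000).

VaR = z·σ = 2.576 × 4.03% = 10.381%.
On $25,000,000: 0.10381 × $25,000,000 = $2,595,250.

$2,600,000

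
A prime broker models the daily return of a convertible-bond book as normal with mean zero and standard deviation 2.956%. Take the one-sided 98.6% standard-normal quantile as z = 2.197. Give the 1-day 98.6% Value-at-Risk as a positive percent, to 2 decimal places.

6.49%

VaR = z·σ = 2.197 × 2.956% = 6.494%.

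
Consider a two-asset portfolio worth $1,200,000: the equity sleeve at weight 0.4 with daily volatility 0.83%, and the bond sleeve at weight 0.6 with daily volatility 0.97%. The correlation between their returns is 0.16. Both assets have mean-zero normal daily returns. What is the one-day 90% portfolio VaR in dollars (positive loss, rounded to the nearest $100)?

σ_p² = 0.4²·0.83² + 0.6²·0.97² + 2·0.16·0.4·0.6·0.83·0.97 = 0.5108 (%²).
σ_p = √0.5108 = 0.715%.
At 90%, z = 1.282.
VaR = 1.282 × 0.715% = 0.917%; on $1,200,000 that is $11,004.

$11,000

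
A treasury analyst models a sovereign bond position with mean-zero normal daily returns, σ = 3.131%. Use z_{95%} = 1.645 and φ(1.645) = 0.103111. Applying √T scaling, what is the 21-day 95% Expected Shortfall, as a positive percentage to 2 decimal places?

σ_{21d} = 3.131% × √21 = 14.348%.
ES multiplier = φ(z)/(1−α) = 0.103111/0.05 = 2.062.
ES = 14.348% × 2.062 = 29.586%.

29.59%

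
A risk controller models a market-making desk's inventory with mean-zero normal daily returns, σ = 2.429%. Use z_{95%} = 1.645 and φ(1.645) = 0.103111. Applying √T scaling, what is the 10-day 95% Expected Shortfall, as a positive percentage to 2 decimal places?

15.84%

σ_{10d} = 2.429% × √10 = 7.681%.
ES multiplier = φ(z)/(1−α) = 0.103111/0.05 = 2.062.
ES = 7.681% × 2.062 = 15.838%.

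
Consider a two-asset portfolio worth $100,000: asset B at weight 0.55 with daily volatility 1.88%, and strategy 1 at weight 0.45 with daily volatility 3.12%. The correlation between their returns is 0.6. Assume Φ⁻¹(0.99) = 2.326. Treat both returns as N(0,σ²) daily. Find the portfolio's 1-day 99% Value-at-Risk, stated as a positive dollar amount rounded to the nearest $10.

σ_p² = 0.55²·1.88² + 0.45²·3.12² + 2·0.6·0.55·0.45·1.88·3.12 = 4.7825 (%²).
σ_p = √4.7825 = 2.187%.
VaR = 2.326 × 2.187% = 5.087%; on $100,000 that is $5,087.

$5,090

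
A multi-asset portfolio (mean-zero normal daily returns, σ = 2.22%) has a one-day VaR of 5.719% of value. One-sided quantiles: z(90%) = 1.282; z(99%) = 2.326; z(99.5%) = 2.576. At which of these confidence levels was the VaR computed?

99.5%

Implied z = VaR/σ = 5.719 / 2.22 = 2.576.
This matches z(99.5%) = 2.576.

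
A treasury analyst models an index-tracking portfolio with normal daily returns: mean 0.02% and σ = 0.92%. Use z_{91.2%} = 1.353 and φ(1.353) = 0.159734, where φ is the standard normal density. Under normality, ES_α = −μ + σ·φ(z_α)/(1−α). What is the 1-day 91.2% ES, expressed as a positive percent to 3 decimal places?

1.650%

Tail multiplier: φ(z)/(1−α) = 0.159734 / 0.088 = 1.815.
ES = −(0.02%) + 0.92% × 1.815 = 1.650%.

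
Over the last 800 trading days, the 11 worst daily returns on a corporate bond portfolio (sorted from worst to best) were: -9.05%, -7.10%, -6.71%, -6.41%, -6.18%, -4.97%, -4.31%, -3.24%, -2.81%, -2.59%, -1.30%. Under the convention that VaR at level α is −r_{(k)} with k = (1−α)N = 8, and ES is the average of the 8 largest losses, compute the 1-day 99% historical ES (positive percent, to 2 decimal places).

6.00%

The 8 worst returns sum to -47.97%.
ES = −(-47.97%) / 8 = 5.99625% ≈ 6.00%.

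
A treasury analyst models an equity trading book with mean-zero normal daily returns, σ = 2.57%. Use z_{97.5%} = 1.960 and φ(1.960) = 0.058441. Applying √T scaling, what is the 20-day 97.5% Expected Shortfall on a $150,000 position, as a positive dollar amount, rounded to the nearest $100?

$40,300

σ_{20d} = 2.57% × √20 = 11.493%.
ES multiplier = φ(z)/(1−α) = 0.058441/0.025 = 2.338.
ES = 11.493% × 2.338 = 26.871%; on $150,000: $40,306.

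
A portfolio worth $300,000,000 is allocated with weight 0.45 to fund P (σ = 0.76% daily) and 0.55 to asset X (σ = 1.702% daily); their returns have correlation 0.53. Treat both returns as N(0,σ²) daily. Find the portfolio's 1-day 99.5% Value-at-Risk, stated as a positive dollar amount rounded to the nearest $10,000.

$8,920,000

σ_p² = 0.45²·0.76² + 0.55²·1.702² + 2·0.53·0.45·0.55·0.76·1.702 = 1.3326 (%²).
σ_p = √1.3326 = 1.154%.
At 99.5%, z = 2.576.
VaR = 2.576 × 1.154% = 2.973%; on $300,000,000 that is $8,919,000.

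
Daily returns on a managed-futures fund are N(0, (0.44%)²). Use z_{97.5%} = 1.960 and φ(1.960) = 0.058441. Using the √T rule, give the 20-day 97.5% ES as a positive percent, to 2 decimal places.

σ_{20d} = 0.44% × √20 = 1.968%.
ES multiplier = φ(z)/(1−α) = 0.058441/0.025 = 2.338.
ES = 1.968% × 2.338 = 4.601%.

4.60%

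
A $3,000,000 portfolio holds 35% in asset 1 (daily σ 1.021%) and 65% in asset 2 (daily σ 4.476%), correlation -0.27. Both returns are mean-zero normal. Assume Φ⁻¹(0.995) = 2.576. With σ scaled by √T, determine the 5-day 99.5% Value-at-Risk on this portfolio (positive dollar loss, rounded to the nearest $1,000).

$490,000

σ_p = √(0.35²·1.021² + 0.65²·4.476² + 2·-0.27·0.35·0.65·1.021·4.476) = 2.834%.
σ_{5d} = 2.834% × √5 = 6.337%.
VaR = 2.576 × 6.337% = 16.324%; on $3,000,000 that is $489,720.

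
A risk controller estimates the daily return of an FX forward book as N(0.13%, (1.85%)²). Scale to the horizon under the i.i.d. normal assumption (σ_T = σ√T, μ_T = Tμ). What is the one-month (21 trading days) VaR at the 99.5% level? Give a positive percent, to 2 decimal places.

19.11%

At 99.5%, z = 2.576.
σ_{21d} = 1.85% × √21 = 8.478%; μ_{21d} = 21 × 0.13% = 2.730%.
VaR = −(2.730%) + 2.576 × 8.478% = 19.109%.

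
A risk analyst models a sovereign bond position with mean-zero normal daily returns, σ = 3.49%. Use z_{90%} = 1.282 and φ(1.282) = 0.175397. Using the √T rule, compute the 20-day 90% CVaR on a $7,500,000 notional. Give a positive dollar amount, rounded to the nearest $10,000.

σ_{20d} = 3.49% × √20 = 15.608%.
ES multiplier = φ(z)/(1−α) = 0.175397/0.1 = 1.754.
ES = 15.608% × 1.754 = 27.376%; on $7,500,000: $2,053,200.

$2,050,000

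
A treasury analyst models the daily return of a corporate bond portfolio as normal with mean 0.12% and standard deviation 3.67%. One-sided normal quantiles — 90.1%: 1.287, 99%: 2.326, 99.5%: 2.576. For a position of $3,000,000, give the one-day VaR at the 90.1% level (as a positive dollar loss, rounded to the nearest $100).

VaR = −μ + z·σ = −(0.12%) + 1.287 × 3.67% = 4.603%.
On $3,000,000: 0.04603 × $3,000,000 = $138,090.

$138,100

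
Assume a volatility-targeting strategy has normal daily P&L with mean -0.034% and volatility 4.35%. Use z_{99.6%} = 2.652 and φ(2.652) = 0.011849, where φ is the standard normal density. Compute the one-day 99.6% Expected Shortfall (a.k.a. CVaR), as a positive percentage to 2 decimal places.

Tail multiplier: φ(z)/(1−α) = 0.011849 / 0.004 = 2.962.
ES = −(-0.034%) + 4.35% × 2.962 = 12.919%.

12.92%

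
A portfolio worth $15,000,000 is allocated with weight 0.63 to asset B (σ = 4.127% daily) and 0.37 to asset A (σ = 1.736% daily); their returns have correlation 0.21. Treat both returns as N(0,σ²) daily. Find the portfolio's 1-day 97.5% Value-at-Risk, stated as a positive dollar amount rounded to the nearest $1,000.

σ_p² = 0.63²·4.127² + 0.37²·1.736² + 2·0.21·0.63·0.37·4.127·1.736 = 7.8740 (%²).
σ_p = √7.8740 = 2.806%.
At 97.5%, z = 1.960.
VaR = 1.960 × 2.806% = 5.500%; on $15,000,000 that is $825,000.

$825,000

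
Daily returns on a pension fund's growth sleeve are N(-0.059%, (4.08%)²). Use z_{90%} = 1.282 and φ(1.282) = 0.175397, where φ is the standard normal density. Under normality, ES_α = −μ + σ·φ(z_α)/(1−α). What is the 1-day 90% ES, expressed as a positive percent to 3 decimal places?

7.215%

Tail multiplier: φ(z)/(1−α) = 0.175397 / 0.1 = 1.754.
ES = −(-0.059%) + 4.08% × 1.754 = 7.215%.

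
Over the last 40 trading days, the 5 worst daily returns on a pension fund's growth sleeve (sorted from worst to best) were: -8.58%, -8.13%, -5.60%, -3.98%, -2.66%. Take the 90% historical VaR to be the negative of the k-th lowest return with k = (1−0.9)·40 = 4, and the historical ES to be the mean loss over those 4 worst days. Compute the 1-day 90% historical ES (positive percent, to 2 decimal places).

The 4 worst returns sum to -26.29%.
ES = −(-26.29%) / 4 = 6.5725% ≈ 6.57%.

6.57%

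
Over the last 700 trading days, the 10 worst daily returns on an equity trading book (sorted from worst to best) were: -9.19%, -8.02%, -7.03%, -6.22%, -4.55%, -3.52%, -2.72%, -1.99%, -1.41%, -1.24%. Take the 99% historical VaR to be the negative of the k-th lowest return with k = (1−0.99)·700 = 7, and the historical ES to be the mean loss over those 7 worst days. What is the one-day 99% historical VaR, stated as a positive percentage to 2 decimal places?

2.72%

k = 7; the 7th lowest return is -2.72%, so VaR = 2.72%.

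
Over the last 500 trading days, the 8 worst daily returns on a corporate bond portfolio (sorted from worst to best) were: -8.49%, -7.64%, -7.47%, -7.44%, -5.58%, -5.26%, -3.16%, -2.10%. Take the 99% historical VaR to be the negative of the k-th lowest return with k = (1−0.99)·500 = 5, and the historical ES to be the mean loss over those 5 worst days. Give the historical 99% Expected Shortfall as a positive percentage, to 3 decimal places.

The 5 worst returns sum to -36.62%.
ES = −(-36.62%) / 5 = 7.324%.

7.324%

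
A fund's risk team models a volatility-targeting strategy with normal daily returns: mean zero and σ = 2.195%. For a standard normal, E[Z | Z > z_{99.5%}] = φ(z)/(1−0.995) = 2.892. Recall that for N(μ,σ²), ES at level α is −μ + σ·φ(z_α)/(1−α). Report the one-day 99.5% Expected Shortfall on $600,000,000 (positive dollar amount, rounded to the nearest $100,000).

$38,100,000

ES = 2.195% × 2.892 = 6.348%.
On $600,000,000: 0.06348 × $600,000,000 = $38,088,000.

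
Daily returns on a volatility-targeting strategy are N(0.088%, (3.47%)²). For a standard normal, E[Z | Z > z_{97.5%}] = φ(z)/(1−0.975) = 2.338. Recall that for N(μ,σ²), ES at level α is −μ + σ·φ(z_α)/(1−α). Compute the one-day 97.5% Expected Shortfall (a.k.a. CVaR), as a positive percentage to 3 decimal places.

8.025%

ES = −(0.088%) + 3.47% × 2.338 = 8.025%.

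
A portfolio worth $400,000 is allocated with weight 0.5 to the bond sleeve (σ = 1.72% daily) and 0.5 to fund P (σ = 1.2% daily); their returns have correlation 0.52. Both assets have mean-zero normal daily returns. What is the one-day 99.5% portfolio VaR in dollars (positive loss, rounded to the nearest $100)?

$13,200

σ_p² = 0.5²·1.72² + 0.5²·1.2² + 2·0.52·0.5·0.5·1.72·1.2 = 1.6362 (%²).
σ_p = √1.6362 = 1.279%.
At 99.5%, z = 2.576.
VaR = 2.576 × 1.279% = 3.295%; on $400,000 that is $13,180.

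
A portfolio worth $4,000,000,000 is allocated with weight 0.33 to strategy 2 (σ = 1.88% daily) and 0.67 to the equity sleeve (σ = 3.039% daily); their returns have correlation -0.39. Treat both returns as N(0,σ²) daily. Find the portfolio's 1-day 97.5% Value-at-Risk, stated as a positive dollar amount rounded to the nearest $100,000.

$147,600,000

σ_p² = 0.33²·1.88² + 0.67²·3.039² + 2·-0.39·0.33·0.67·1.88·3.039 = 3.5454 (%²).
σ_p = √3.5454 = 1.883%.
At 97.5%, z = 1.960.
VaR = 1.960 × 1.883% = 3.691%; on $4,000,000,000 that is $147,640,000.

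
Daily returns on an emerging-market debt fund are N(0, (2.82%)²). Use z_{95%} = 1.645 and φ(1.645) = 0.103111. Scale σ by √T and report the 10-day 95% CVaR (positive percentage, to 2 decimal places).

σ_{10d} = 2.82% × √10 = 8.918%.
ES multiplier = φ(z)/(1−α) = 0.103111/0.05 = 2.062.
ES = 8.918% × 2.062 = 18.389%.

18.39%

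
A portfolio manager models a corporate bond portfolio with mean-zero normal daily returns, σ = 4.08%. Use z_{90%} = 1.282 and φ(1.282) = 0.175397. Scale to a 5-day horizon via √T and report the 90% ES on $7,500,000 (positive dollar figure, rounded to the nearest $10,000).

σ_{5d} = 4.08% × √5 = 9.123%.
ES multiplier = φ(z)/(1−α) = 0.175397/0.1 = 1.754.
ES = 9.123% × 1.754 = 16.002%; on $7,500,000: $1,200,150.

$1,200,000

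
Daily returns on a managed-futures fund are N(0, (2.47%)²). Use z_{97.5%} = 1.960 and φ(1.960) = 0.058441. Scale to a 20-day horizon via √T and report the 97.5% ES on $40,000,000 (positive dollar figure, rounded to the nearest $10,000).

$10,330,000

σ_{20d} = 2.47% × √20 = 11.046%.
ES multiplier = φ(z)/(1−α) = 0.058441/0.025 = 2.338.
ES = 11.046% × 2.338 = 25.826%; on $40,000,000: $10,330,400.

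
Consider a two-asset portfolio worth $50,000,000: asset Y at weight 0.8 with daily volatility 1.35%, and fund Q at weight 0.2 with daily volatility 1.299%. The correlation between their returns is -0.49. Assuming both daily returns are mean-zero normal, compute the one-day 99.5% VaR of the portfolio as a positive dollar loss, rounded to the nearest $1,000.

σ_p² = 0.8²·1.35² + 0.2²·1.299² + 2·-0.49·0.8·0.2·1.35·1.299 = 0.9589 (%²).
σ_p = √0.9589 = 0.979%.
At 99.5%, z = 2.576.
VaR = 2.576 × 0.979% = 2.522%; on $50,000,000 that is $1,261,000.

$1,261,000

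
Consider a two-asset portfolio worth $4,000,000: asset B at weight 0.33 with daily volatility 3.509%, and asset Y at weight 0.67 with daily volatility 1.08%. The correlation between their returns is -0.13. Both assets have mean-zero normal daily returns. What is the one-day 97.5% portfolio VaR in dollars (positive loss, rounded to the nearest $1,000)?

$101,000

σ_p² = 0.33²·3.509² + 0.67²·1.08² + 2·-0.13·0.33·0.67·3.509·1.08 = 1.6466 (%²).
σ_p = √1.6466 = 1.283%.
At 97.5%, z = 1.960.
VaR = 1.960 × 1.283% = 2.515%; on $4,000,000 that is $100,600.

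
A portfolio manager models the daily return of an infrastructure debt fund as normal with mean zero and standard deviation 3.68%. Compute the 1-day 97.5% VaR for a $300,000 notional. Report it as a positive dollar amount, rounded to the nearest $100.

At 97.5% one-sided, z = 1.960.
VaR = z·σ = 1.960 × 3.68% = 7.213%.
On $300,000: 0.07213 × $300,000 = $21,639.

$21,600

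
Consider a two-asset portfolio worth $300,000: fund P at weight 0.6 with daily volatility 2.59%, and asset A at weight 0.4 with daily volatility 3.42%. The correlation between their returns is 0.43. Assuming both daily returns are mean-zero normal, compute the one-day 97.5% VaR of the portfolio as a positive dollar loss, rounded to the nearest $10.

σ_p² = 0.6²·2.59² + 0.4²·3.42² + 2·0.43·0.6·0.4·2.59·3.42 = 6.1146 (%²).
σ_p = √6.1146 = 2.473%.
At 97.5%, z = 1.960.
VaR = 1.960 × 2.473% = 4.847%; on $300,000 that is $14,541.

$14,540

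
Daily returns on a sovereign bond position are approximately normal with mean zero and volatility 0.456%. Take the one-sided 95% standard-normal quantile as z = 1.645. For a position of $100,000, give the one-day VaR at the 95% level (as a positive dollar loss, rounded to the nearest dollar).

$750

VaR = z·σ = 1.645 × 0.456% = 0.750%.
On $100,000: 0.00750 × $100,000 = $750.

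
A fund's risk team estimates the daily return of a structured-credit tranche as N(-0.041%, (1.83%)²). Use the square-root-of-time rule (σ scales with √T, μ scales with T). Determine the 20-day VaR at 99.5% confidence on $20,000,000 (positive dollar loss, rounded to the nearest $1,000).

$4,380,000

At 99.5%, z = 2.576.
σ_{20d} = 1.83% × √20 = 8.184%; μ_{20d} = 20 × -0.041% = -0.820%.
VaR = −(-0.820%) + 2.576 × 8.184% = 21.902%.
On $20,000,000: 0.21902 × $20,000,000 = $4,380,400.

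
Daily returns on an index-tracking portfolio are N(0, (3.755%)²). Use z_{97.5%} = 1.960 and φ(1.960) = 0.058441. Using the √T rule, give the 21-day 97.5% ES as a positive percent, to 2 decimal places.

σ_{21d} = 3.755% × √21 = 17.208%.
ES multiplier = φ(z)/(1−α) = 0.058441/0.025 = 2.338.
ES = 17.208% × 2.338 = 40.232%.

40.23%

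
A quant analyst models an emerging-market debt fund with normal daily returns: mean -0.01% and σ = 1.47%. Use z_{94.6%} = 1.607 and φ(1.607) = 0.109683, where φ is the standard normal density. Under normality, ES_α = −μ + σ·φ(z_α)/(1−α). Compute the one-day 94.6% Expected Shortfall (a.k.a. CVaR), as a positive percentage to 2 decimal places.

Tail multiplier: φ(z)/(1−α) = 0.109683 / 0.054 = 2.031.
ES = −(-0.01%) + 1.47% × 2.031 = 2.996%.

3.00%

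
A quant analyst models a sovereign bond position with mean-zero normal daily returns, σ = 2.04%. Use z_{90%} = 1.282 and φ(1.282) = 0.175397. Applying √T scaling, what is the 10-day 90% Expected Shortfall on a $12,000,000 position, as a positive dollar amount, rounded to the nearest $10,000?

$1,360,000

σ_{10d} = 2.04% × √10 = 6.451%.
ES multiplier = φ(z)/(1−α) = 0.175397/0.1 = 1.754.
ES = 6.451% × 1.754 = 11.315%; on $12,000,000: $1,357,800.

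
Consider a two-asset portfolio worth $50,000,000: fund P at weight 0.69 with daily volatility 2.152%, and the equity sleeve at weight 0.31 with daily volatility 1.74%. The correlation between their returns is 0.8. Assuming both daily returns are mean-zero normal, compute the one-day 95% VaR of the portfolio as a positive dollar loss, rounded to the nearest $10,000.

σ_p² = 0.69²·2.152² + 0.31²·1.74² + 2·0.8·0.69·0.31·2.152·1.74 = 3.7773 (%²).
σ_p = √3.7773 = 1.944%.
At 95%, z = 1.645.
VaR = 1.645 × 1.944% = 3.198%; on $50,000,000 that is $1,599,000.

$1,600,000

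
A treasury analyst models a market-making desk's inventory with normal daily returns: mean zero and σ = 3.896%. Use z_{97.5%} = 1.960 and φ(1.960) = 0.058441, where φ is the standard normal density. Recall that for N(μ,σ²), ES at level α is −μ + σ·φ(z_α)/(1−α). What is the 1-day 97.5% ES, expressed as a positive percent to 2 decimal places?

Tail multiplier: φ(z)/(1−α) = 0.058441 / 0.025 = 2.338.
ES = 3.896% × 2.338 = 9.109%.

9.11%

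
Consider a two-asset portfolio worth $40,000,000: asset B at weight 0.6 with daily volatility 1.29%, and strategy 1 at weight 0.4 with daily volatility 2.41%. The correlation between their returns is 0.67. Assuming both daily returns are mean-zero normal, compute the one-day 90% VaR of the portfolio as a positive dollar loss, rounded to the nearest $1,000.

$815,000

σ_p² = 0.6²·1.29² + 0.4²·2.41² + 2·0.67·0.6·0.4·1.29·2.41 = 2.5282 (%²).
σ_p = √2.5282 = 1.590%.
At 90%, z = 1.282.
VaR = 1.282 × 1.590% = 2.038%; on $40,000,000 that is $815,200.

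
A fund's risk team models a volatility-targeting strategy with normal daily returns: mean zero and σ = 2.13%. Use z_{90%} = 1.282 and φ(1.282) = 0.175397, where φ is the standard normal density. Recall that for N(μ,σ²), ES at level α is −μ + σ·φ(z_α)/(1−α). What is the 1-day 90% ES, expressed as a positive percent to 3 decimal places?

3.736%

Tail multiplier: φ(z)/(1−α) = 0.175397 / 0.1 = 1.754.
ES = 2.13% × 1.754 = 3.736%.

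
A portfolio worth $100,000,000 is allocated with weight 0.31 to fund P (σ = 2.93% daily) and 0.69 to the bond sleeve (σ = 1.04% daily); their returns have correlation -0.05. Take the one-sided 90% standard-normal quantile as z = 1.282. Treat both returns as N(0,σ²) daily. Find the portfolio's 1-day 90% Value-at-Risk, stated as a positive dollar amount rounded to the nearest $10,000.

$1,450,000

σ_p² = 0.31²·2.93² + 0.69²·1.04² + 2·-0.05·0.31·0.69·2.93·1.04 = 1.2748 (%²).
σ_p = √1.2748 = 1.129%.
VaR = 1.282 × 1.129% = 1.447%; on $100,000,000 that is $1,447,000.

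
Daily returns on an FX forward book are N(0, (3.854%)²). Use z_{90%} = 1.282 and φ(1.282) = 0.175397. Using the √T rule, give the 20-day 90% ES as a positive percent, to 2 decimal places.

σ_{20d} = 3.854% × √20 = 17.236%.
ES multiplier = φ(z)/(1−α) = 0.175397/0.1 = 1.754.
ES = 17.236% × 1.754 = 30.232%.

30.23%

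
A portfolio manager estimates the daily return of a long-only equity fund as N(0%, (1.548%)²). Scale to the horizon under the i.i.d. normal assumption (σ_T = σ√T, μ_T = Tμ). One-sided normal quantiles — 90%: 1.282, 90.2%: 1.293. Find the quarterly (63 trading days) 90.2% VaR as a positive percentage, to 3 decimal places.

15.887%

σ_{63d} = 1.548% × √63 = 12.287%.
VaR = 1.293 × 12.287% = 15.887%.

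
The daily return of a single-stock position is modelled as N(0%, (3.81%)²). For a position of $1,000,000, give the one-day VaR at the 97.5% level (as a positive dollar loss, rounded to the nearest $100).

$74,700

At 97.5% one-sided, z = 1.960.
VaR = z·σ = 1.960 × 3.81% = 7.468%.
On $1,000,000: 0.07468 × $1,000,000 = $74,680.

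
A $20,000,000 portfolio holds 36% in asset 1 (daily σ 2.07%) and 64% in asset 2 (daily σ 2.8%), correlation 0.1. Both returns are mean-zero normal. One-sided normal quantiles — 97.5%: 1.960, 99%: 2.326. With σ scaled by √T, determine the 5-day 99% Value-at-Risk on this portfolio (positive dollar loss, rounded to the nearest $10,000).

σ_p = √(0.36²·2.07² + 0.64²·2.8² + 2·0.1·0.36·0.64·2.07·2.8) = 2.008%.
σ_{5d} = 2.008% × √5 = 4.490%.
VaR = 2.326 × 4.490% = 10.444%; on $20,000,000 that is $2,088,800.

$2,090,000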